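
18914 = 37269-18355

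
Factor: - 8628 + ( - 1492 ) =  -10120 = - 2^3*5^1*11^1*23^1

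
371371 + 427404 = 798775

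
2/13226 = 1/6613   =  0.00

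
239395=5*47879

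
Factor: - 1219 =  - 23^1 * 53^1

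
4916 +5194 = 10110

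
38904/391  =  38904/391 = 99.50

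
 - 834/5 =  - 167 + 1/5=- 166.80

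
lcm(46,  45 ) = 2070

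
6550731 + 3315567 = 9866298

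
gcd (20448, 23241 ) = 3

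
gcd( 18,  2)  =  2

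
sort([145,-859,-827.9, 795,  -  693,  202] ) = [-859 , - 827.9 , - 693, 145,202, 795] 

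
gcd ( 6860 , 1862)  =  98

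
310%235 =75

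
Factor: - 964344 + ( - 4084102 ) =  - 5048446 = - 2^1*13^1*281^1 * 691^1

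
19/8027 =19/8027 = 0.00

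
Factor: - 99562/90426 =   -  49781/45213= - 3^( -1)*7^(- 1)*67^1 * 743^1*2153^( - 1)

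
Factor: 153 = 3^2*17^1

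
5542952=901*6152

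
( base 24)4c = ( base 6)300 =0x6c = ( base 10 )108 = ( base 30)3i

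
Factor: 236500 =2^2*5^3*11^1*43^1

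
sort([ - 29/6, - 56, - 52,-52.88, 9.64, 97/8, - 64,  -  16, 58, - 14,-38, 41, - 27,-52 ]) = [-64, - 56, - 52.88,- 52,-52, - 38, - 27 ,-16,-14,  -  29/6, 9.64,97/8,41,58 ] 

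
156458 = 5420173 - 5263715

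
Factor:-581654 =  - 2^1*290827^1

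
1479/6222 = 29/122 = 0.24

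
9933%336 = 189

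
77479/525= 77479/525  =  147.58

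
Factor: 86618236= 2^2*21654559^1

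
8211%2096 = 1923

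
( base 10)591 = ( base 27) lo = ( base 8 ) 1117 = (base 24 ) 10F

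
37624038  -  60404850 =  - 22780812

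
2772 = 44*63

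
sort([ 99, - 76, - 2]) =[ - 76,-2,  99] 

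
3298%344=202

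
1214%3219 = 1214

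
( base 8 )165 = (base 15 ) 7C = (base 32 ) 3l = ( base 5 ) 432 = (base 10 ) 117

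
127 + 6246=6373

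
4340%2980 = 1360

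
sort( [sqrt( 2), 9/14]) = [9/14, sqrt( 2)]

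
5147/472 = 5147/472 = 10.90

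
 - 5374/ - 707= 5374/707  =  7.60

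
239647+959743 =1199390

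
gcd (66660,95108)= 4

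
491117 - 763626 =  - 272509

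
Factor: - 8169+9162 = 3^1*331^1=993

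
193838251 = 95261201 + 98577050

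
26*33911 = 881686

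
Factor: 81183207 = 3^1 * 7^1*3865867^1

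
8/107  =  8/107   =  0.07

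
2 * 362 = 724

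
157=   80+77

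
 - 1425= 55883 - 57308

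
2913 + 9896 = 12809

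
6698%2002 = 692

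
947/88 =10 + 67/88 = 10.76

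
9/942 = 3/314= 0.01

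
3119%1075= 969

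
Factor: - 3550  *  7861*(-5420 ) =2^3*5^3*7^1 * 71^1 * 271^1*1123^1= 151253501000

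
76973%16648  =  10381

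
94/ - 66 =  - 47/33 = -1.42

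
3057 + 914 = 3971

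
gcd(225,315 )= 45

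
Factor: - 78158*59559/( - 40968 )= 2^( - 2)*3^( - 1 ) *569^(-1)*19853^1*39079^1 = 775835387/6828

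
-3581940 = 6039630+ - 9621570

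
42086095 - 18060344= 24025751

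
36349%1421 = 824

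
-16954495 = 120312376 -137266871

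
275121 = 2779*99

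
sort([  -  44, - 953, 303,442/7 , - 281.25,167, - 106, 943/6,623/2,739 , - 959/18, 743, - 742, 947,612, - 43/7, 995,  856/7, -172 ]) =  [ - 953, - 742, - 281.25,-172, - 106, - 959/18, - 44, - 43/7,442/7,856/7,943/6,167, 303,623/2 , 612,739,743, 947  ,  995] 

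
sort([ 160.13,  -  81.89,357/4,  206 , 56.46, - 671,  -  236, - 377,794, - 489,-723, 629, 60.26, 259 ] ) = [ -723, - 671 , - 489,-377,-236, - 81.89, 56.46,60.26, 357/4, 160.13,206, 259, 629, 794] 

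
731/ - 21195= - 731/21195 = - 0.03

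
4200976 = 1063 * 3952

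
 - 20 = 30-50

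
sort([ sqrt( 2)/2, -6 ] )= [ - 6, sqrt( 2 )/2 ]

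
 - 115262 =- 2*57631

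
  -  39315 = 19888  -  59203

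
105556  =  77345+28211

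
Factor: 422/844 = 1/2 =2^ (-1)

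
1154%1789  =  1154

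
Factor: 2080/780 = 8/3 = 2^3*3^( - 1 ) 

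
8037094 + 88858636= 96895730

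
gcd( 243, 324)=81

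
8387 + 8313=16700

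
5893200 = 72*81850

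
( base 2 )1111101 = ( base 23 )5a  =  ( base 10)125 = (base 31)41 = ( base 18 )6H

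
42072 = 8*5259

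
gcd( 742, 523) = 1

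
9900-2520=7380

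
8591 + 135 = 8726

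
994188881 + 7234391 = 1001423272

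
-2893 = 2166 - 5059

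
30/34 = 15/17 = 0.88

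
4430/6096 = 2215/3048 = 0.73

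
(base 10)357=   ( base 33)AR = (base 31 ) BG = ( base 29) C9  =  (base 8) 545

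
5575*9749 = 54350675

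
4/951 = 4/951 = 0.00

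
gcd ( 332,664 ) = 332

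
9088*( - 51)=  - 463488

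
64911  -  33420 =31491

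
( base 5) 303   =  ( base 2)1001110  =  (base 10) 78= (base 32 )2e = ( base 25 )33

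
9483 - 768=8715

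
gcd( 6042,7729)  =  1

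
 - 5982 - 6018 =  -12000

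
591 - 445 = 146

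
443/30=14  +  23/30 = 14.77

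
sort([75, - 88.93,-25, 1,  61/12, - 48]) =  [-88.93, - 48, - 25, 1, 61/12, 75]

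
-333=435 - 768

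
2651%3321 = 2651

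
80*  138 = 11040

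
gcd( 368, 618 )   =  2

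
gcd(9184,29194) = 2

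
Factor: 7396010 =2^1*5^1*739601^1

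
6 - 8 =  - 2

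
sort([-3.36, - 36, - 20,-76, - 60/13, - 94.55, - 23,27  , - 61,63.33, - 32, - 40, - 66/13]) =[ - 94.55, - 76, - 61, - 40, - 36, - 32, - 23, - 20,-66/13, - 60/13, - 3.36,27,63.33]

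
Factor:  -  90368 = - 2^8*353^1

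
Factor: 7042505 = 5^1*17^1*29^1*2857^1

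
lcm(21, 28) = 84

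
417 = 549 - 132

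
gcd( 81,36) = 9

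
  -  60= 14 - 74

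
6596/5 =1319 +1/5= 1319.20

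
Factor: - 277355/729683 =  - 5^1 * 13^1*17^1*251^1*431^(  -  1)*1693^( - 1 ) 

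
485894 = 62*7837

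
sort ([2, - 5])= [ - 5,2 ]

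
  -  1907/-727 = 1907/727 = 2.62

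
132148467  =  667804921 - 535656454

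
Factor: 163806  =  2^1*3^1*23^1 * 1187^1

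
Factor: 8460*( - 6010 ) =-2^3 * 3^2*5^2*47^1 * 601^1 = - 50844600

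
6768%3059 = 650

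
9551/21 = 9551/21 = 454.81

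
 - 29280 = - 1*29280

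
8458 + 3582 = 12040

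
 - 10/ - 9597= 10/9597 = 0.00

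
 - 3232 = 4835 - 8067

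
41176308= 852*48329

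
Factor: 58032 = 2^4 * 3^2*13^1*31^1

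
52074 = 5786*9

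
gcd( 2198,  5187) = 7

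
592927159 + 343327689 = 936254848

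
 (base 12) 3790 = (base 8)14234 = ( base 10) 6300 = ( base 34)5fa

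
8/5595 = 8/5595= 0.00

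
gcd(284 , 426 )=142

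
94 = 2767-2673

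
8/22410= 4/11205=0.00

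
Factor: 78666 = 2^1*3^1*7^1*1873^1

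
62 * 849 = 52638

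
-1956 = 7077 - 9033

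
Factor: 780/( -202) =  - 2^1*3^1*5^1*13^1*101^( - 1)= - 390/101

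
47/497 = 47/497 = 0.09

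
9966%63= 12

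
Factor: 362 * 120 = 43440 = 2^4*3^1*5^1 * 181^1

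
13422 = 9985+3437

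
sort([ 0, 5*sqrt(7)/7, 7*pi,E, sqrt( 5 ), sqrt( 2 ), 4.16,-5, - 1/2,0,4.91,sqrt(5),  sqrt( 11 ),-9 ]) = [ - 9, - 5, - 1/2, 0, 0, sqrt(2) , 5*sqrt( 7) /7,sqrt( 5 ), sqrt( 5) , E, sqrt( 11 ),4.16, 4.91, 7*pi]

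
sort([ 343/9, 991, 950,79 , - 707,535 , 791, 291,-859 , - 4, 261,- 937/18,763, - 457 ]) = [ - 859 , - 707, - 457, - 937/18,-4,343/9,  79 , 261,  291,  535,763, 791 , 950, 991]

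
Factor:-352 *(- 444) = 156288 = 2^7*3^1 * 11^1*37^1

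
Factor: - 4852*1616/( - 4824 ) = 980104/603 = 2^3*3^(-2 )* 67^ (  -  1)*101^1 * 1213^1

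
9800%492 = 452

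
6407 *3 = 19221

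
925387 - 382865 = 542522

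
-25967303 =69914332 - 95881635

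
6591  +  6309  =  12900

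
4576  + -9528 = -4952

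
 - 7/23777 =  - 7/23777 = -  0.00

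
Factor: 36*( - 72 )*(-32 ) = 82944 = 2^10*3^4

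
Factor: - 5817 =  - 3^1*7^1*277^1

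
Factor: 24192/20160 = 6/5 = 2^1*3^1*5^(-1 ) 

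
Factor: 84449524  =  2^2*21112381^1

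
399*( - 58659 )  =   -23404941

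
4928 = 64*77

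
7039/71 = 7039/71 = 99.14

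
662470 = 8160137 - 7497667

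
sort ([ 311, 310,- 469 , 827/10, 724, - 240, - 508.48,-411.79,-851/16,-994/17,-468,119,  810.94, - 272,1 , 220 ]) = [ - 508.48, - 469,-468, - 411.79, - 272,-240, - 994/17, - 851/16, 1,827/10, 119, 220, 310,311,724 , 810.94 ]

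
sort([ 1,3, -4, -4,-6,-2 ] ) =[ - 6,-4 ,-4, - 2, 1,3]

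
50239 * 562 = 28234318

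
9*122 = 1098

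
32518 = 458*71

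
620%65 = 35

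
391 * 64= 25024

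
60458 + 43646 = 104104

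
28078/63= 445+43/63=445.68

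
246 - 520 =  - 274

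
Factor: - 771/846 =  - 257/282=- 2^( - 1)*3^(- 1 )*47^(-1)*257^1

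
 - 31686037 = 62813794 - 94499831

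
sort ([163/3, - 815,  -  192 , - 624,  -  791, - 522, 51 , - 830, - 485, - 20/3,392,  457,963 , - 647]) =[-830, - 815, - 791, - 647, - 624 , - 522 , - 485, - 192, - 20/3, 51,163/3, 392,457 , 963 ] 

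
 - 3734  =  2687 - 6421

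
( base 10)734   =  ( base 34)lk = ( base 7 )2066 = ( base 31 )nl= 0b1011011110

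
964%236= 20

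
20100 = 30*670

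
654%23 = 10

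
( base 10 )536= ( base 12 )388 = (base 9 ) 655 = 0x218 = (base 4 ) 20120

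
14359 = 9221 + 5138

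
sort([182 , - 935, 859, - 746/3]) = [ - 935, - 746/3, 182, 859 ]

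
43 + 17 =60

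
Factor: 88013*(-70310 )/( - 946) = 3094097015/473=5^1*11^( - 1)*43^( - 1)*79^1*89^1*283^1*311^1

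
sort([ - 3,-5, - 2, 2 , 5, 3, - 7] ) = [-7 , - 5, - 3,- 2,2,3,5 ] 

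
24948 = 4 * 6237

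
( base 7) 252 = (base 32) 47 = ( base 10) 135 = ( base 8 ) 207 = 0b10000111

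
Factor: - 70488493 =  - 70488493^1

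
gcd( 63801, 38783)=1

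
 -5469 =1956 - 7425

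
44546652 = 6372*6991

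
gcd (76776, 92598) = 6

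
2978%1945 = 1033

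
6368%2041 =245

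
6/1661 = 6/1661 = 0.00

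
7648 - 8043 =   -  395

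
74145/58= 1278 + 21/58 = 1278.36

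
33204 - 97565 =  - 64361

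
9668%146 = 32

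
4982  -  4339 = 643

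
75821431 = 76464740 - 643309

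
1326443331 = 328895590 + 997547741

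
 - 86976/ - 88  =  10872/11 = 988.36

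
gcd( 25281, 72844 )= 1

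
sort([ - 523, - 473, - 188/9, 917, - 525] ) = [ - 525, - 523, - 473, - 188/9, 917 ] 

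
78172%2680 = 452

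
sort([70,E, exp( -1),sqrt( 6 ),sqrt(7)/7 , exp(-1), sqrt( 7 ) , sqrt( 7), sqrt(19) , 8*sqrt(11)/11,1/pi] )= [1/pi, exp( - 1) , exp( - 1) , sqrt( 7 ) /7, 8*sqrt(11)/11,sqrt (6), sqrt( 7), sqrt( 7 ),E, sqrt( 19 ),70]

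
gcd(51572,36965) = 1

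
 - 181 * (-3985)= 721285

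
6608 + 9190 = 15798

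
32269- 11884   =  20385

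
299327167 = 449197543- 149870376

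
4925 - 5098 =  - 173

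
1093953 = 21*52093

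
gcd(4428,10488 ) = 12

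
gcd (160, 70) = 10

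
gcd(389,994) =1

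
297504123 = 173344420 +124159703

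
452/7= 452/7= 64.57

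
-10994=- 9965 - 1029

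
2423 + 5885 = 8308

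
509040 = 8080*63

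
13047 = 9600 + 3447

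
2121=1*2121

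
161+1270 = 1431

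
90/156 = 15/26 = 0.58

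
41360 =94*440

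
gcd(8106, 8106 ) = 8106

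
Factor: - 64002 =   -  2^1*3^1*10667^1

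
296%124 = 48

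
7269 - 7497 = - 228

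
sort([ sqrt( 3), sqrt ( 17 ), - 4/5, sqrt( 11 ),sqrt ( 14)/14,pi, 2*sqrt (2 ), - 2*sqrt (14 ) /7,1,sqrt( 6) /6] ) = [ - 2 *sqrt(14) /7, - 4/5, sqrt( 14 )/14,sqrt ( 6 ) /6,1,sqrt(3), 2*sqrt(2), pi,sqrt (11 ),sqrt(17) ] 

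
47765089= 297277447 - 249512358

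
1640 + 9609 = 11249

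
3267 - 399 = 2868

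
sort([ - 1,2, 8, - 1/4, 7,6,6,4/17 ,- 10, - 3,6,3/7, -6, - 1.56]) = [ - 10,  -  6,-3, - 1.56, - 1,- 1/4,4/17,3/7,2,  6,6,6,7,  8]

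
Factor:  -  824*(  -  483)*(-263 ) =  - 2^3*3^1*7^1  *  23^1*103^1 * 263^1 =-  104671896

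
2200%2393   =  2200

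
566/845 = 566/845 = 0.67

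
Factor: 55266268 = 2^2*431^1*32057^1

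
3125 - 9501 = -6376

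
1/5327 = 1/5327 = 0.00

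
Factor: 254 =2^1*127^1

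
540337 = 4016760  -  3476423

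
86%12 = 2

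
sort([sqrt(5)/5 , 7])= [ sqrt(5)/5, 7]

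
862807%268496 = 57319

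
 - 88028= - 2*44014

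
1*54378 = 54378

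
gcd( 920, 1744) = 8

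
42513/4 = 42513/4= 10628.25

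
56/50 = 1  +  3/25 = 1.12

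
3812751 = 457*8343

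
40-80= - 40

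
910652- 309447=601205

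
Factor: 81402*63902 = 2^2*3^1*89^1*359^1*13567^1 = 5201750604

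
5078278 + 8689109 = 13767387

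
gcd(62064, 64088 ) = 8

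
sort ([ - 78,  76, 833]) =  [-78 , 76, 833]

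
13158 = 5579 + 7579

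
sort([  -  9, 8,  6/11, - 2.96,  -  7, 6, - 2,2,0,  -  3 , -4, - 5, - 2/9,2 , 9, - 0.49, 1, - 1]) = [ - 9,  -  7, - 5, - 4, - 3,-2.96, - 2, - 1, - 0.49, - 2/9,  0, 6/11,1,2,2, 6,8,9]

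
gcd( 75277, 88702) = 1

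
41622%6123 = 4884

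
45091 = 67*673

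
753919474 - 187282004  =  566637470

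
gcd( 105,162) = 3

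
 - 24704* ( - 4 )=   98816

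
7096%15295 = 7096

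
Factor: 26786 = 2^1*59^1*227^1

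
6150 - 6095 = 55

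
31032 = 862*36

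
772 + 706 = 1478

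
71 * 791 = 56161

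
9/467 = 9/467  =  0.02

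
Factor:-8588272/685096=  - 2^1*7^1*11^1* 29^( - 1 )*2953^( -1 )*6971^1=- 1073534/85637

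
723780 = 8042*90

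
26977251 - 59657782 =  - 32680531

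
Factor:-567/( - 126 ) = 9/2 =2^(-1) * 3^2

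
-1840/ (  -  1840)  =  1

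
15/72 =5/24 = 0.21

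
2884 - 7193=  -  4309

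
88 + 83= 171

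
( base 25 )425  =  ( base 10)2555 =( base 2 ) 100111111011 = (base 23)4j2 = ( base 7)10310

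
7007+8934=15941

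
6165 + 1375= 7540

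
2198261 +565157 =2763418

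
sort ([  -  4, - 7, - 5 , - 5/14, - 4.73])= [ - 7,  -  5, - 4.73,  -  4, - 5/14]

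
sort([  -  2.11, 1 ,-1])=[ - 2.11, -1 , 1 ] 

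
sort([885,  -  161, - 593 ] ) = [ - 593,  -  161, 885 ] 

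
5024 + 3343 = 8367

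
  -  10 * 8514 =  - 85140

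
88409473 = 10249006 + 78160467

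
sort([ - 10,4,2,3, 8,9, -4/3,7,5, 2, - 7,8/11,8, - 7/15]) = [ - 10, - 7, - 4/3, - 7/15,  8/11,2, 2,3,4,  5, 7, 8,8, 9]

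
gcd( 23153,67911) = 1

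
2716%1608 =1108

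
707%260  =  187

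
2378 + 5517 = 7895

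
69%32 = 5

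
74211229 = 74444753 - 233524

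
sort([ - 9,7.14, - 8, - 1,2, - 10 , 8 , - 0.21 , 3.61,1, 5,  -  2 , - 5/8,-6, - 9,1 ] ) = [ - 10, - 9 ,-9 , - 8 , - 6,- 2 ,  -  1, - 5/8, - 0.21,1,  1,  2,3.61,5, 7.14, 8 ] 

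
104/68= 26/17 =1.53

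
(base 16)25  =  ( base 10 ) 37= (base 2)100101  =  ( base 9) 41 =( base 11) 34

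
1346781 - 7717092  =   - 6370311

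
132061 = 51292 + 80769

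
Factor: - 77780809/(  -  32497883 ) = 11^( - 1)*1907^1*40787^1*2954353^( - 1 ) 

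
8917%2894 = 235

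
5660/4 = 1415  =  1415.00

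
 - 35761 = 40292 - 76053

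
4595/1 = 4595= 4595.00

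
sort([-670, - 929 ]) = [- 929,-670 ]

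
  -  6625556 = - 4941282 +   -  1684274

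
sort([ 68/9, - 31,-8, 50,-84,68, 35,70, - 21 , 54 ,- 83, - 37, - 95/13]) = [ - 84, - 83, - 37, - 31, - 21,  -  8, - 95/13,68/9,  35, 50,54,  68,70]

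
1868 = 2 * 934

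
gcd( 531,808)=1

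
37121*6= 222726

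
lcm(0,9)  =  0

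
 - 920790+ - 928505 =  - 1849295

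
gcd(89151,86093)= 1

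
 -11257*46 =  - 517822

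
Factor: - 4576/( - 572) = 8 = 2^3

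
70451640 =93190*756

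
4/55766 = 2/27883= 0.00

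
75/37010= 15/7402= 0.00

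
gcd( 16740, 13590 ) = 90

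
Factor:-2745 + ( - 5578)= - 7^1*29^1*41^1= -  8323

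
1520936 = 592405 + 928531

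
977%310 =47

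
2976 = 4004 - 1028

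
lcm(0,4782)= 0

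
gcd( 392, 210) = 14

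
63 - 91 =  - 28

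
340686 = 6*56781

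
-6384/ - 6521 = 6384/6521 =0.98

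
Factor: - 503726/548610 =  - 3^ ( - 1)*5^ ( - 1)*41^1 * 6143^1*18287^(-1 ) = - 251863/274305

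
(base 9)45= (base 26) 1F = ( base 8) 51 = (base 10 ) 41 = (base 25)1g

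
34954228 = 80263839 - 45309611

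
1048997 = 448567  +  600430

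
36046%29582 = 6464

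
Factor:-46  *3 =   -  2^1 * 3^1 * 23^1 =- 138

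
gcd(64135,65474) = 1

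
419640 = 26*16140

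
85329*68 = 5802372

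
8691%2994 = 2703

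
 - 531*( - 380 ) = 201780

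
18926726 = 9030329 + 9896397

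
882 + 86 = 968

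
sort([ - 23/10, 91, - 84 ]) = [ - 84, - 23/10, 91]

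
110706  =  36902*3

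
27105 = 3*9035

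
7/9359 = 1/1337=0.00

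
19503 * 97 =1891791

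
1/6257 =1/6257 = 0.00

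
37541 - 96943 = - 59402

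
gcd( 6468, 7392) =924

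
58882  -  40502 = 18380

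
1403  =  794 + 609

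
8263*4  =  33052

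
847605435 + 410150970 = 1257756405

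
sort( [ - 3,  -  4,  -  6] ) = [  -  6,-4,-3] 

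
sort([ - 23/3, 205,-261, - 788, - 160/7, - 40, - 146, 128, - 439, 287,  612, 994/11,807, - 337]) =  [ - 788, - 439,-337, - 261, - 146,-40, - 160/7,-23/3, 994/11, 128,205, 287 , 612, 807 ]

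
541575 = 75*7221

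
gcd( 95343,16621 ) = 1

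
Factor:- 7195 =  - 5^1*1439^1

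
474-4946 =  - 4472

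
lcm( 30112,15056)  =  30112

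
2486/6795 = 2486/6795 = 0.37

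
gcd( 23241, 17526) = 381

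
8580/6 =1430 = 1430.00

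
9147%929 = 786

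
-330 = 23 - 353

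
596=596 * 1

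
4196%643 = 338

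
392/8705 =392/8705 = 0.05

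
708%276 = 156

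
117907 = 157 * 751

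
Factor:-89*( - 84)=2^2*3^1 *7^1*89^1 =7476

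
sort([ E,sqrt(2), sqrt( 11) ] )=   [sqrt(2 ),E,sqrt( 11)] 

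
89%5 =4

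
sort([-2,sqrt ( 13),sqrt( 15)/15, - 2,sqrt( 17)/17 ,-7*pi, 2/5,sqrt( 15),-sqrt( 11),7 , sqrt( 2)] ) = [ - 7*pi, - sqrt( 11 ),-2,  -  2,sqrt (17)/17, sqrt( 15) /15,2/5,sqrt (2 ), sqrt( 13 ),sqrt(15 ),7]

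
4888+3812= 8700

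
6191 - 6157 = 34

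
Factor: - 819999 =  - 3^2 *179^1*509^1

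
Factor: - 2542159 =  - 37^1*127^1*541^1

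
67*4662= 312354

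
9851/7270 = 9851/7270= 1.36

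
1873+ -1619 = 254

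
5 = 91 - 86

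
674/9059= 674/9059 = 0.07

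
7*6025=42175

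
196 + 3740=3936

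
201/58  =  201/58 = 3.47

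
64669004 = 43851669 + 20817335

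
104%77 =27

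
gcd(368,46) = 46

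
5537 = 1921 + 3616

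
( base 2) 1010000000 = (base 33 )JD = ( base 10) 640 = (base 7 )1603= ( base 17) 23B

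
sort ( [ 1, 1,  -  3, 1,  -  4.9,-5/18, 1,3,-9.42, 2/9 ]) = [ - 9.42, - 4.9, - 3,-5/18,  2/9, 1, 1, 1, 1, 3]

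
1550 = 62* 25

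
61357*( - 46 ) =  - 2822422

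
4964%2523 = 2441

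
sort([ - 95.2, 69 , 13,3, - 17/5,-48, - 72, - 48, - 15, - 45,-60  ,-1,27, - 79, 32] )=[ - 95.2, - 79,-72,- 60, -48, - 48, - 45, - 15,-17/5  , - 1,3,13,27, 32,69] 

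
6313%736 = 425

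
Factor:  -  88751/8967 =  - 3^( - 1 )*7^( - 2 )  *  13^1*61^( - 1 )  *  6827^1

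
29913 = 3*9971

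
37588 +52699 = 90287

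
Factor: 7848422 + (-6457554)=2^2*347717^1 = 1390868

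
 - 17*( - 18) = 306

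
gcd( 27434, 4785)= 319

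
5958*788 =4694904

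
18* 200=3600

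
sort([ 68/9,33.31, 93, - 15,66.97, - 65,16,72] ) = [ - 65,  -  15, 68/9, 16,  33.31,66.97, 72,93]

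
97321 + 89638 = 186959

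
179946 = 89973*2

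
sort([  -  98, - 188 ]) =[ - 188, - 98 ]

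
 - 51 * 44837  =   - 2286687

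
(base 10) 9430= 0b10010011010110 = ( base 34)85C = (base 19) 1726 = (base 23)HJ0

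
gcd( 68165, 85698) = 1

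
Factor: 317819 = 89^1 * 3571^1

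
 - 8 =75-83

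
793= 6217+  - 5424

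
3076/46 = 66 + 20/23=66.87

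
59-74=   -  15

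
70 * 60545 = 4238150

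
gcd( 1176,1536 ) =24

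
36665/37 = 36665/37= 990.95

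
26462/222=13231/111 = 119.20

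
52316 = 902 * 58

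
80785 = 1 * 80785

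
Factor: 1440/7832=2^2* 3^2*5^1*11^( - 1)*89^(- 1)  =  180/979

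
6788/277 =6788/277 = 24.51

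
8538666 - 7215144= 1323522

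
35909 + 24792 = 60701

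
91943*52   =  4781036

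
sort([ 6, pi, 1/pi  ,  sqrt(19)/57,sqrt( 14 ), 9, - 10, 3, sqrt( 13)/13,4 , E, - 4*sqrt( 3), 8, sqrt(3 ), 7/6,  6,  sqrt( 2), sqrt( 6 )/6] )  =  [ - 10,- 4*sqrt( 3), sqrt( 19)/57 , sqrt( 13)/13 , 1/pi, sqrt(6 ) /6, 7/6,  sqrt( 2),  sqrt(3) , E  ,  3, pi, sqrt(14 ), 4, 6,6, 8, 9]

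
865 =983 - 118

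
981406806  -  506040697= 475366109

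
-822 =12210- 13032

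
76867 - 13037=63830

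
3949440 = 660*5984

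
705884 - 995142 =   -  289258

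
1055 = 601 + 454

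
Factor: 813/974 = 2^( - 1 )*3^1  *  271^1 * 487^ (-1)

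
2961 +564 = 3525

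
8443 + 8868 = 17311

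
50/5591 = 50/5591=0.01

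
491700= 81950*6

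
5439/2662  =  5439/2662 =2.04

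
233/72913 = 233/72913 = 0.00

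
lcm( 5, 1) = 5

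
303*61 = 18483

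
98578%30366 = 7480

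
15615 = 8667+6948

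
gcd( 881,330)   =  1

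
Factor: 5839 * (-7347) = -42899133 =-3^1*31^1 * 79^1 *5839^1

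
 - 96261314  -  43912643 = - 140173957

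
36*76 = 2736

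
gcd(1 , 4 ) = 1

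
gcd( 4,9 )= 1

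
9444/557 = 16 + 532/557=16.96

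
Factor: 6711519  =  3^1 * 743^1*3011^1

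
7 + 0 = 7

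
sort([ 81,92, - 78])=[-78,81,92 ] 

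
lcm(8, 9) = 72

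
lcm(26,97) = 2522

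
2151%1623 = 528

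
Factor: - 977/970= -2^ ( - 1 )*5^ ( - 1)*97^( -1 )*977^1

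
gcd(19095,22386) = 3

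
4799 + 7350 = 12149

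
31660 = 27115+4545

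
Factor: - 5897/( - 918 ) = 2^( -1)*3^(  -  3)*17^( - 1)*5897^1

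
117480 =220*534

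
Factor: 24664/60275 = 2^3*5^( - 2 ) * 2411^(-1)*3083^1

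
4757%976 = 853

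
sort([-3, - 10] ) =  [  -  10,  -  3 ]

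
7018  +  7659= 14677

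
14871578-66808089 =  - 51936511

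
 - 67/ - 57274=67/57274 = 0.00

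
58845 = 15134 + 43711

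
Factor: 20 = 2^2*5^1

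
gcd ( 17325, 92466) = 99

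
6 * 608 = 3648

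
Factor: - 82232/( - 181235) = 2^3*5^( - 1) * 19^1*67^( - 1) = 152/335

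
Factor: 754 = 2^1*13^1*29^1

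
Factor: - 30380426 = - 2^1*41^1 * 370493^1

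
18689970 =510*36647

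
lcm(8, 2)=8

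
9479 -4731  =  4748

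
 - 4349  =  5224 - 9573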